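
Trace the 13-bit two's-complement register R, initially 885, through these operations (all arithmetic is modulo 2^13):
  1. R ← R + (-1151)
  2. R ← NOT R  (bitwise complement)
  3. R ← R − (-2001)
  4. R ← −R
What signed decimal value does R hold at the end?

-2266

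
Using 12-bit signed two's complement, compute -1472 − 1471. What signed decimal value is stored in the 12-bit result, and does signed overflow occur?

1153; overflow

-1472 → 101001000000
1471 → 010110111111
Subtract via negate-and-add: invert 010110111111 + 1 = 101001000001 (i.e. -1471).
  101001000000
+ 101001000001
= 010010000001  (discard carry-out 1)
Result 010010000001: MSB = 0 → value 1153.
Both addends (after negating the subtrahend) are negative but the stored result is non-negative: signed overflow. The true value -1472 − 1471 = -2943 lies outside [-2048, 2047].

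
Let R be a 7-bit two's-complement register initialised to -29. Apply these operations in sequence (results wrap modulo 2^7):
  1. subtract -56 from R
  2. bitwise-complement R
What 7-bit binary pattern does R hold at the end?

1100100

Start: R = -29 = 1100011.
R = -29 − (-56) = 27 = 0011011
R = NOT 0011011 = 1100100 = -28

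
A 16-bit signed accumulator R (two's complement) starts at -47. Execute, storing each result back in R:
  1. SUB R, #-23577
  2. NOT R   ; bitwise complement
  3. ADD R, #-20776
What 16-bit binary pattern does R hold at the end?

Start: R = -47 = 1111111111010001.
R = -47 − (-23577) = 23530 = 0101101111101010
R = NOT 0101101111101010 = 1010010000010101 = -23531
R = -23531 + (-20776) = -44307; wraps to 21229 = 0101001011101101

0101001011101101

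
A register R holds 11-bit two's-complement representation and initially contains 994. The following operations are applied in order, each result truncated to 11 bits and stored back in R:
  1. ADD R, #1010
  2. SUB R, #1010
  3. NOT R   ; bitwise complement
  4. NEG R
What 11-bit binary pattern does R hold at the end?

01111100011

Start: R = 994 = 01111100010.
R = 994 + 1010 = 2004; wraps to -44 = 11111010100
R = -44 − 1010 = -1054; wraps to 994 = 01111100010
R = NOT 01111100010 = 10000011101 = -995
R = −(-995) = 995 = 01111100011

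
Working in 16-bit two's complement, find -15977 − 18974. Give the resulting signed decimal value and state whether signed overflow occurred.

-15977 → 1100000110010111
18974 → 0100101000011110
Subtract via negate-and-add: invert 0100101000011110 + 1 = 1011010111100010 (i.e. -18974).
  1100000110010111
+ 1011010111100010
= 0111011101111001  (discard carry-out 1)
Result 0111011101111001: MSB = 0 → value 30585.
Both addends (after negating the subtrahend) are negative but the stored result is non-negative: signed overflow. The true value -15977 − 18974 = -34951 lies outside [-32768, 32767].

30585; overflow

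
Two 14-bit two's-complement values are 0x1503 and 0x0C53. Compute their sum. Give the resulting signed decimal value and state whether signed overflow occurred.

0x1503 = 01010100000011 = 5379 (signed)
0x0C53 = 00110001010011 = 3155 (signed)
  01010100000011
+ 00110001010011
= 10000101010110
Result 10000101010110: MSB = 1 → 8534 − 16384 = -7850.
Both addends are non-negative but the stored result is negative: signed overflow. The true value 5379 + 3155 = 8534 lies outside [-8192, 8191].

-7850; overflow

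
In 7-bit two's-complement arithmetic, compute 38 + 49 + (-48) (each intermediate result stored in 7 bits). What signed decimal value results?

39

38 + 49 = 87 → wraps to -41 (1010111)
-41 + (-48) = -89 → wraps to 39 (0100111)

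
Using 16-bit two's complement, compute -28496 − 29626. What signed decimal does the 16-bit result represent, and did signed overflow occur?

-28496 → 1001000010110000
29626 → 0111001110111010
Subtract via negate-and-add: invert 0111001110111010 + 1 = 1000110001000110 (i.e. -29626).
  1001000010110000
+ 1000110001000110
= 0001110011110110  (discard carry-out 1)
Result 0001110011110110: MSB = 0 → value 7414.
Both addends (after negating the subtrahend) are negative but the stored result is non-negative: signed overflow. The true value -28496 − 29626 = -58122 lies outside [-32768, 32767].

7414; overflow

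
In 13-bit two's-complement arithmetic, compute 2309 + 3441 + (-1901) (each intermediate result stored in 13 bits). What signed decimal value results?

2309 + 3441 = 5750 → wraps to -2442 (1011001110110)
-2442 + (-1901) = -4343 → wraps to 3849 (0111100001001)

3849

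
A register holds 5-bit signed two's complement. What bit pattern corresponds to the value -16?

|-16| = 16 = 10000 in 5 bits.
Invert the bits: 01111. Add 1: 10000.

10000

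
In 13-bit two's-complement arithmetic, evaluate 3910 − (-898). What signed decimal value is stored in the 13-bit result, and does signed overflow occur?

3910 → 0111101000110
-898 → 1110001111110
Subtract via negate-and-add: invert 1110001111110 + 1 = 0001110000010 (i.e. 898).
  0111101000110
+ 0001110000010
= 1001011001000
Result 1001011001000: MSB = 1 → 4808 − 8192 = -3384.
Both addends (after negating the subtrahend) are non-negative but the stored result is negative: signed overflow. The true value 3910 − (-898) = 4808 lies outside [-4096, 4095].

-3384; overflow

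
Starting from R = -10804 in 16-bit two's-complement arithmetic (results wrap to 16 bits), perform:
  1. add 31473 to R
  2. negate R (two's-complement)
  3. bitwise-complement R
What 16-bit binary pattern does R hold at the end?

Start: R = -10804 = 1101010111001100.
R = -10804 + 31473 = 20669 = 0101000010111101
R = −(20669) = -20669 = 1010111101000011
R = NOT 1010111101000011 = 0101000010111100 = 20668

0101000010111100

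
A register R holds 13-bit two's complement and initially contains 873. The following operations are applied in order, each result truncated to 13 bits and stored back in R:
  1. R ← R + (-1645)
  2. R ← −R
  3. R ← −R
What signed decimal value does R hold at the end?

-772

Start: R = 873 = 0001101101001.
R = 873 + (-1645) = -772 = 1110011111100
R = −(-772) = 772 = 0001100000100
R = −(772) = -772 = 1110011111100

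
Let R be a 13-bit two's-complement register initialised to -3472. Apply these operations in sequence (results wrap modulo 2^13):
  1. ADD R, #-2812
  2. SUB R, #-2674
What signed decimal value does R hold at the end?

Start: R = -3472 = 1001001110000.
R = -3472 + (-2812) = -6284; wraps to 1908 = 0011101110100
R = 1908 − (-2674) = 4582; wraps to -3610 = 1000111100110

-3610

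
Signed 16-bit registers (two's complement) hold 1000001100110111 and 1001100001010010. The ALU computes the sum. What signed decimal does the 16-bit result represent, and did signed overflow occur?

7049; overflow

1000001100110111 = -31945 (signed)
1001100001010010 = -26542 (signed)
  1000001100110111
+ 1001100001010010
= 0001101110001001  (discard carry-out 1)
Result 0001101110001001: MSB = 0 → value 7049.
Both addends are negative but the stored result is non-negative: signed overflow. The true value -31945 + (-26542) = -58487 lies outside [-32768, 32767].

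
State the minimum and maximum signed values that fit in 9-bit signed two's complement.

Minimum: −2^8 = -256.
Maximum: 2^8 − 1 = 255.

min = -256, max = 255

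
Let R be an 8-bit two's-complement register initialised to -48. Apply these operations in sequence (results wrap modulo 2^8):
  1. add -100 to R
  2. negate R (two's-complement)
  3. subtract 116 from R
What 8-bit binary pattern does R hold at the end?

Start: R = -48 = 11010000.
R = -48 + (-100) = -148; wraps to 108 = 01101100
R = −(108) = -108 = 10010100
R = -108 − 116 = -224; wraps to 32 = 00100000

00100000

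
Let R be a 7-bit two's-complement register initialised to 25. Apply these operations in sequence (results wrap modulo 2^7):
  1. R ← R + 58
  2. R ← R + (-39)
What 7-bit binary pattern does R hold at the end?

0101100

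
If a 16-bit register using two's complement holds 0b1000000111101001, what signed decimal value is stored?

-32279

MSB is 1, so the value is negative.
Unsigned reading: 33257. Subtract 2^16 = 65536: 33257 − 65536 = -32279.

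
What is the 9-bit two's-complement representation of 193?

193 is non-negative, so write it directly in 9 bits: 011000001.

011000001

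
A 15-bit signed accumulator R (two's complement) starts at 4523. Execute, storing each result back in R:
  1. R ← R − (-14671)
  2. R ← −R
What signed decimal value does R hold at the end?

Start: R = 4523 = 001000110101011.
R = 4523 − (-14671) = 19194; wraps to -13574 = 100101011111010
R = −(-13574) = 13574 = 011010100000110

13574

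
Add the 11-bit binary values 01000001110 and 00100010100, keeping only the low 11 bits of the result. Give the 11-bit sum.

  01000001110
+ 00100010100
= 01100100010

01100100010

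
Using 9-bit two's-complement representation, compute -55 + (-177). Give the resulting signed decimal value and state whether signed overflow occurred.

-55 → 111001001
-177 → 101001111
  111001001
+ 101001111
= 100011000  (discard carry-out 1)
Result 100011000: MSB = 1 → 280 − 512 = -232.
Both addends are negative and so is the stored result: no signed overflow.

-232; no overflow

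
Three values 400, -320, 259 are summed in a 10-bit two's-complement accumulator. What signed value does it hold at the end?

400 + (-320) = 80 (0001010000)
80 + 259 = 339 (0101010011)

339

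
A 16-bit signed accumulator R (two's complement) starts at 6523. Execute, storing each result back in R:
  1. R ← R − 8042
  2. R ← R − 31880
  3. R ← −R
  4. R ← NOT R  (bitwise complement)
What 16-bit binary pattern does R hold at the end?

0111110110001000

Start: R = 6523 = 0001100101111011.
R = 6523 − 8042 = -1519 = 1111101000010001
R = -1519 − 31880 = -33399; wraps to 32137 = 0111110110001001
R = −(32137) = -32137 = 1000001001110111
R = NOT 1000001001110111 = 0111110110001000 = 32136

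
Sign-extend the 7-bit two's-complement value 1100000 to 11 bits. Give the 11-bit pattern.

11111100000

MSB of 1100000 is 1; replicate it into the new high bits.
1111|1100000 → 11111100000 (still -32).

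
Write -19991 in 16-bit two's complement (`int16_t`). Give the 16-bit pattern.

1011000111101001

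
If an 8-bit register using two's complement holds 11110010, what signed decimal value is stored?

-14

MSB is 1, so the value is negative.
Unsigned reading: 242. Subtract 2^8 = 256: 242 − 256 = -14.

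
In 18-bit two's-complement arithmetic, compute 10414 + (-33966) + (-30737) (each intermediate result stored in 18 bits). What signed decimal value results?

-54289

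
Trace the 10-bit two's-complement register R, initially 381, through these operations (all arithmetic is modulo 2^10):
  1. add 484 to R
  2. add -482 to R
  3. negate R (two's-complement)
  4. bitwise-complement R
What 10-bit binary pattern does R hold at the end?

Start: R = 381 = 0101111101.
R = 381 + 484 = 865; wraps to -159 = 1101100001
R = -159 + (-482) = -641; wraps to 383 = 0101111111
R = −(383) = -383 = 1010000001
R = NOT 1010000001 = 0101111110 = 382

0101111110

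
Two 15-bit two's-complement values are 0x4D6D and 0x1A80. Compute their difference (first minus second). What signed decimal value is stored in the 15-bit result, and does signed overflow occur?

0x4D6D = 100110101101101 = -12947 (signed)
0x1A80 = 001101010000000 = 6784 (signed)
Subtract via negate-and-add: invert 001101010000000 + 1 = 110010110000000 (i.e. -6784).
  100110101101101
+ 110010110000000
= 011001011101101  (discard carry-out 1)
Result 011001011101101: MSB = 0 → value 13037.
Both addends (after negating the subtrahend) are negative but the stored result is non-negative: signed overflow. The true value -12947 − 6784 = -19731 lies outside [-16384, 16383].

13037; overflow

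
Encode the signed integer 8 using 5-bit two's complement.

8 is non-negative, so write it directly in 5 bits: 01000.

01000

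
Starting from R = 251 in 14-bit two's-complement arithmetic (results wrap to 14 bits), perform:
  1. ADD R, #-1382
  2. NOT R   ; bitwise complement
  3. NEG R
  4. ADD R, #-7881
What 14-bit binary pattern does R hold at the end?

01110011001101

Start: R = 251 = 00000011111011.
R = 251 + (-1382) = -1131 = 11101110010101
R = NOT 11101110010101 = 00010001101010 = 1130
R = −(1130) = -1130 = 11101110010110
R = -1130 + (-7881) = -9011; wraps to 7373 = 01110011001101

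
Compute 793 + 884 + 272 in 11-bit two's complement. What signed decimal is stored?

-99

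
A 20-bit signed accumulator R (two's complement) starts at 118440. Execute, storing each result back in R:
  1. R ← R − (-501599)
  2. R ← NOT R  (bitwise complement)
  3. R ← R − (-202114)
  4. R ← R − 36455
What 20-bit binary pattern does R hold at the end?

Start: R = 118440 = 00011100111010101000.
R = 118440 − (-501599) = 620039; wraps to -428537 = 10010111011000000111
R = NOT 10010111011000000111 = 01101000100111111000 = 428536
R = 428536 − (-202114) = 630650; wraps to -417926 = 10011001111101111010
R = -417926 − 36455 = -454381 = 10010001000100010011

10010001000100010011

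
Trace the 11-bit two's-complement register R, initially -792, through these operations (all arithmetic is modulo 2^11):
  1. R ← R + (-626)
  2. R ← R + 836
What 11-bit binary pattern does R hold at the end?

10110111010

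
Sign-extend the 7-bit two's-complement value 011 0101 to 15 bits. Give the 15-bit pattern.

MSB of 0110101 is 0; replicate it into the new high bits.
00000000|0110101 → 000000000110101 (still 53).

000000000110101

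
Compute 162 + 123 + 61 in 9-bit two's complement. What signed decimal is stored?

-166

162 + 123 = 285 → wraps to -227 (100011101)
-227 + 61 = -166 (101011010)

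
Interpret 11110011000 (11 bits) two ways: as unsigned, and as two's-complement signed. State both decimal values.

unsigned = 1944, signed = -104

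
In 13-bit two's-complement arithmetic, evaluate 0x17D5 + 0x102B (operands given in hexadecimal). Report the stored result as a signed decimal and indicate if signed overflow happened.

2048; overflow

0x17D5 = 1011111010101 = -2091 (signed)
0x102B = 1000000101011 = -4053 (signed)
  1011111010101
+ 1000000101011
= 0100000000000  (discard carry-out 1)
Result 0100000000000: MSB = 0 → value 2048.
Both addends are negative but the stored result is non-negative: signed overflow. The true value -2091 + (-4053) = -6144 lies outside [-4096, 4095].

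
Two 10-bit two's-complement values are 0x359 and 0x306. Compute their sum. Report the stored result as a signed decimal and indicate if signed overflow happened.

0x359 = 1101011001 = -167 (signed)
0x306 = 1100000110 = -250 (signed)
  1101011001
+ 1100000110
= 1001011111  (discard carry-out 1)
Result 1001011111: MSB = 1 → 607 − 1024 = -417.
Both addends are negative and so is the stored result: no signed overflow.

-417; no overflow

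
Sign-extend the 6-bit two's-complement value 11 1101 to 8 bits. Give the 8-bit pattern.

MSB of 111101 is 1; replicate it into the new high bits.
11|111101 → 11111101 (still -3).

11111101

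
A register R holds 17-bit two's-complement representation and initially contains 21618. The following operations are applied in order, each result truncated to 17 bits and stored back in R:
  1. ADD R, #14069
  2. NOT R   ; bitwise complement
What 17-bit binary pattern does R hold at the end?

10111010010011000

Start: R = 21618 = 00101010001110010.
R = 21618 + 14069 = 35687 = 01000101101100111
R = NOT 01000101101100111 = 10111010010011000 = -35688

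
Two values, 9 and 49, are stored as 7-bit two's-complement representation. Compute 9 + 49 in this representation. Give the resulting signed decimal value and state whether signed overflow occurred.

58; no overflow

9 → 0001001
49 → 0110001
  0001001
+ 0110001
= 0111010
Result 0111010: MSB = 0 → value 58.
Both addends are non-negative and so is the stored result: no signed overflow.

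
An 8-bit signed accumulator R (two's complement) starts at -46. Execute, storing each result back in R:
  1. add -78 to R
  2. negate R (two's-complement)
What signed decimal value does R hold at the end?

124

Start: R = -46 = 11010010.
R = -46 + (-78) = -124 = 10000100
R = −(-124) = 124 = 01111100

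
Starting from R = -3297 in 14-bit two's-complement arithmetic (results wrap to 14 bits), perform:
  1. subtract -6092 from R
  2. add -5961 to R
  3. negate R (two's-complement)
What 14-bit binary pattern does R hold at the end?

Start: R = -3297 = 11001100011111.
R = -3297 − (-6092) = 2795 = 00101011101011
R = 2795 + (-5961) = -3166 = 11001110100010
R = −(-3166) = 3166 = 00110001011110

00110001011110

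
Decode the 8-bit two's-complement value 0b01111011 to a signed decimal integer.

MSB is 0, so the value is non-negative: 01111011 = 123.

123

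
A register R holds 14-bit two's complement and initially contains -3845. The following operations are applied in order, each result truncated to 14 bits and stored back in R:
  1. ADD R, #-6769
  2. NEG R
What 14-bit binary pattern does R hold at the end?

Start: R = -3845 = 11000011111011.
R = -3845 + (-6769) = -10614; wraps to 5770 = 01011010001010
R = −(5770) = -5770 = 10100101110110

10100101110110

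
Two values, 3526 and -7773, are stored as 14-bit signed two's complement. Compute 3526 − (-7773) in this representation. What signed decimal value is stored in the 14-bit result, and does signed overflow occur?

3526 → 00110111000110
-7773 → 10000110100011
Subtract via negate-and-add: invert 10000110100011 + 1 = 01111001011101 (i.e. 7773).
  00110111000110
+ 01111001011101
= 10110000100011
Result 10110000100011: MSB = 1 → 11299 − 16384 = -5085.
Both addends (after negating the subtrahend) are non-negative but the stored result is negative: signed overflow. The true value 3526 − (-7773) = 11299 lies outside [-8192, 8191].

-5085; overflow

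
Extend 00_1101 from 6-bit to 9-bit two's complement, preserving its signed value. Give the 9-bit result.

MSB of 001101 is 0; replicate it into the new high bits.
000|001101 → 000001101 (still 13).

000001101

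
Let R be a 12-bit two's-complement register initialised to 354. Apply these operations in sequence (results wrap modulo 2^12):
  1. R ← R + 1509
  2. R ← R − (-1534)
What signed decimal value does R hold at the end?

-699

Start: R = 354 = 000101100010.
R = 354 + 1509 = 1863 = 011101000111
R = 1863 − (-1534) = 3397; wraps to -699 = 110101000101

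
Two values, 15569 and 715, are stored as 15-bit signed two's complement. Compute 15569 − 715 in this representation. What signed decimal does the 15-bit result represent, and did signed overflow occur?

15569 → 011110011010001
715 → 000001011001011
Subtract via negate-and-add: invert 000001011001011 + 1 = 111110100110101 (i.e. -715).
  011110011010001
+ 111110100110101
= 011101000000110  (discard carry-out 1)
Result 011101000000110: MSB = 0 → value 14854.
Addends (after negating the subtrahend) have opposite signs, so signed overflow cannot occur.

14854; no overflow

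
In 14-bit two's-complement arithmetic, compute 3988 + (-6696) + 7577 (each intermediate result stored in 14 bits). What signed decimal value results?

3988 + (-6696) = -2708 (11010101101100)
-2708 + 7577 = 4869 (01001100000101)

4869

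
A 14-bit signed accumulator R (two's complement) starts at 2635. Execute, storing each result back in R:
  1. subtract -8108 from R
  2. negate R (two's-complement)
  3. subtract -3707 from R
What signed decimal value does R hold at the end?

Start: R = 2635 = 00101001001011.
R = 2635 − (-8108) = 10743; wraps to -5641 = 10100111110111
R = −(-5641) = 5641 = 01011000001001
R = 5641 − (-3707) = 9348; wraps to -7036 = 10010010000100

-7036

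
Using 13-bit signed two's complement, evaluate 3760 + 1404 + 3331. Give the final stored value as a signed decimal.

3760 + 1404 = 5164 → wraps to -3028 (1010000101100)
-3028 + 3331 = 303 (0000100101111)

303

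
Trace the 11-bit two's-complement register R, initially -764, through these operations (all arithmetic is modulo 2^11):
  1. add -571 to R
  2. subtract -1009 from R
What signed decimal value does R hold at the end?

-326

Start: R = -764 = 10100000100.
R = -764 + (-571) = -1335; wraps to 713 = 01011001001
R = 713 − (-1009) = 1722; wraps to -326 = 11010111010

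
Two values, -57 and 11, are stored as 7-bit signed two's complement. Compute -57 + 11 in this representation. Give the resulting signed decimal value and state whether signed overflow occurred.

-46; no overflow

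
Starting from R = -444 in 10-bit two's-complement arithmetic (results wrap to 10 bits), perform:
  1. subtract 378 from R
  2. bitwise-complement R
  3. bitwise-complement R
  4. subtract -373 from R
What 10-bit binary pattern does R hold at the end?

1000111111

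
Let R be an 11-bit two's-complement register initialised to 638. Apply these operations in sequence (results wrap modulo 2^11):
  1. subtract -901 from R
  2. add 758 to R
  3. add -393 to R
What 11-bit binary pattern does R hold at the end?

11101110000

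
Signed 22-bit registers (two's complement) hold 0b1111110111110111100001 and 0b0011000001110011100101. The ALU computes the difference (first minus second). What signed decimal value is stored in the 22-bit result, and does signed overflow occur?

0b1111110111110111100001 → 1111110111110111100001 = -33311 (signed)
0b0011000001110011100101 → 0011000001110011100101 = 793829 (signed)
Subtract via negate-and-add: invert 0011000001110011100101 + 1 = 1100111110001100011011 (i.e. -793829).
  1111110111110111100001
+ 1100111110001100011011
= 1100110110000011111100  (discard carry-out 1)
Result 1100110110000011111100: MSB = 1 → 3367164 − 4194304 = -827140.
Both addends (after negating the subtrahend) are negative and so is the stored result: no signed overflow.

-827140; no overflow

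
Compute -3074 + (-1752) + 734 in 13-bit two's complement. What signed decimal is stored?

-3074 + (-1752) = -4826 → wraps to 3366 (0110100100110)
3366 + 734 = 4100 → wraps to -4092 (1000000000100)

-4092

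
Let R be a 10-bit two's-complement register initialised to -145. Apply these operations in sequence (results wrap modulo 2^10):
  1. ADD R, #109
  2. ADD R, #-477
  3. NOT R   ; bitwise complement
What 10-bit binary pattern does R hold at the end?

1000000000

Start: R = -145 = 1101101111.
R = -145 + 109 = -36 = 1111011100
R = -36 + (-477) = -513; wraps to 511 = 0111111111
R = NOT 0111111111 = 1000000000 = -512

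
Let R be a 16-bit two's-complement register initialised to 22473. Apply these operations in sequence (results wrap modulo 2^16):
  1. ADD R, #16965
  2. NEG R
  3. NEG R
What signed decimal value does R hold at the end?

-26098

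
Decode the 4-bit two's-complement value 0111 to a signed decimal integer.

7

MSB is 0, so the value is non-negative: 0111 = 7.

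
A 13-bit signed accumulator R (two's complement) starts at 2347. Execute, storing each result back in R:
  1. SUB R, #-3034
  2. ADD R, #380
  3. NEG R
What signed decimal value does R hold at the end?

2431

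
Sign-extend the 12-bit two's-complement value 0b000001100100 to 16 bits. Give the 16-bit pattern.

MSB of 000001100100 is 0; replicate it into the new high bits.
0000|000001100100 → 0000000001100100 (still 100).

0000000001100100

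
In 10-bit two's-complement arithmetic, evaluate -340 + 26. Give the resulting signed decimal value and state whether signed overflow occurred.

-340 → 1010101100
26 → 0000011010
  1010101100
+ 0000011010
= 1011000110
Result 1011000110: MSB = 1 → 710 − 1024 = -314.
Addends have opposite signs, so signed overflow cannot occur.

-314; no overflow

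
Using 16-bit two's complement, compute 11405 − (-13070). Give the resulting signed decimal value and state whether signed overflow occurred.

11405 → 0010110010001101
-13070 → 1100110011110010
Subtract via negate-and-add: invert 1100110011110010 + 1 = 0011001100001110 (i.e. 13070).
  0010110010001101
+ 0011001100001110
= 0101111110011011
Result 0101111110011011: MSB = 0 → value 24475.
Both addends (after negating the subtrahend) are non-negative and so is the stored result: no signed overflow.

24475; no overflow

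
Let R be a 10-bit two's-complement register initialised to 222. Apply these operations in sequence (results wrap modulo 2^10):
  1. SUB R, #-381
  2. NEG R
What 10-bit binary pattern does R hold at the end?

Start: R = 222 = 0011011110.
R = 222 − (-381) = 603; wraps to -421 = 1001011011
R = −(-421) = 421 = 0110100101

0110100101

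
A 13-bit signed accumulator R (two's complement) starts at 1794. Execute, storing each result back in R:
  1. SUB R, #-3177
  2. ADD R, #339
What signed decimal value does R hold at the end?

Start: R = 1794 = 0011100000010.
R = 1794 − (-3177) = 4971; wraps to -3221 = 1001101101011
R = -3221 + 339 = -2882 = 1010010111110

-2882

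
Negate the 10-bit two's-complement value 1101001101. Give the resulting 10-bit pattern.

Invert: 0010110010. Add 1: 0010110011.

0010110011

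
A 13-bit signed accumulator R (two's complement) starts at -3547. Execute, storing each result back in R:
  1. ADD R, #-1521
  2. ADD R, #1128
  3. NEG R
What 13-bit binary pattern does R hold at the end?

Start: R = -3547 = 1001000100101.
R = -3547 + (-1521) = -5068; wraps to 3124 = 0110000110100
R = 3124 + 1128 = 4252; wraps to -3940 = 1000010011100
R = −(-3940) = 3940 = 0111101100100

0111101100100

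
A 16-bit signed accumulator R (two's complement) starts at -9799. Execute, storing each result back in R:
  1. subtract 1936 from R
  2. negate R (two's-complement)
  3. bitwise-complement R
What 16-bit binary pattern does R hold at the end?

1101001000101000

Start: R = -9799 = 1101100110111001.
R = -9799 − 1936 = -11735 = 1101001000101001
R = −(-11735) = 11735 = 0010110111010111
R = NOT 0010110111010111 = 1101001000101000 = -11736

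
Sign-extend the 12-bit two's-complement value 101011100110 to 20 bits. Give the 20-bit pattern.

MSB of 101011100110 is 1; replicate it into the new high bits.
11111111|101011100110 → 11111111101011100110 (still -1306).

11111111101011100110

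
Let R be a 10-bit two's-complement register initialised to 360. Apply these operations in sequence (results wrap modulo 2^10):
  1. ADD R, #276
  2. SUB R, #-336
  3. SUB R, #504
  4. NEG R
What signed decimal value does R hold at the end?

Start: R = 360 = 0101101000.
R = 360 + 276 = 636; wraps to -388 = 1001111100
R = -388 − (-336) = -52 = 1111001100
R = -52 − 504 = -556; wraps to 468 = 0111010100
R = −(468) = -468 = 1000101100

-468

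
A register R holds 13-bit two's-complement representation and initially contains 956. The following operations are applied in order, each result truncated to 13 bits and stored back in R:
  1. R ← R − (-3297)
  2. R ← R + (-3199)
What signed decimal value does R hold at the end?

Start: R = 956 = 0001110111100.
R = 956 − (-3297) = 4253; wraps to -3939 = 1000010011101
R = -3939 + (-3199) = -7138; wraps to 1054 = 0010000011110

1054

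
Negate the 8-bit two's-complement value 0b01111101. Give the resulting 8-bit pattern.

10000011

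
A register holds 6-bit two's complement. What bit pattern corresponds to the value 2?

000010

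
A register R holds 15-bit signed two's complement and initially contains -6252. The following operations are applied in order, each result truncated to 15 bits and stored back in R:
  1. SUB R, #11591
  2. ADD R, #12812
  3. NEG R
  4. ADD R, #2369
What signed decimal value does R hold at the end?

Start: R = -6252 = 110011110010100.
R = -6252 − 11591 = -17843; wraps to 14925 = 011101001001101
R = 14925 + 12812 = 27737; wraps to -5031 = 110110001011001
R = −(-5031) = 5031 = 001001110100111
R = 5031 + 2369 = 7400 = 001110011101000

7400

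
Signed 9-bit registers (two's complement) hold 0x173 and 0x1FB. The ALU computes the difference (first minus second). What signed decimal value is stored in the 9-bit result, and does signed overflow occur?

-136; no overflow

0x173 = 101110011 = -141 (signed)
0x1FB = 111111011 = -5 (signed)
Subtract via negate-and-add: invert 111111011 + 1 = 000000101 (i.e. 5).
  101110011
+ 000000101
= 101111000
Result 101111000: MSB = 1 → 376 − 512 = -136.
Addends (after negating the subtrahend) have opposite signs, so signed overflow cannot occur.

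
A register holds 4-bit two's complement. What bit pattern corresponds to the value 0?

0 is non-negative, so write it directly in 4 bits: 0000.

0000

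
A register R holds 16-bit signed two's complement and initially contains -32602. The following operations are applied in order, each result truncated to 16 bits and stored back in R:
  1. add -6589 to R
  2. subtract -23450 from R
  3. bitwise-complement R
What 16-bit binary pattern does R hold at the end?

0011110101111100

Start: R = -32602 = 1000000010100110.
R = -32602 + (-6589) = -39191; wraps to 26345 = 0110011011101001
R = 26345 − (-23450) = 49795; wraps to -15741 = 1100001010000011
R = NOT 1100001010000011 = 0011110101111100 = 15740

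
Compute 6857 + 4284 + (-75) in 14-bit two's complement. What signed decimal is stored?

-5318

6857 + 4284 = 11141 → wraps to -5243 (10101110000101)
-5243 + (-75) = -5318 (10101100111010)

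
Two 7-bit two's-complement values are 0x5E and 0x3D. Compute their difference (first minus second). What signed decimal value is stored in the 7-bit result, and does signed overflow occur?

0x5E = 1011110 = -34 (signed)
0x3D = 0111101 = 61 (signed)
Subtract via negate-and-add: invert 0111101 + 1 = 1000011 (i.e. -61).
  1011110
+ 1000011
= 0100001  (discard carry-out 1)
Result 0100001: MSB = 0 → value 33.
Both addends (after negating the subtrahend) are negative but the stored result is non-negative: signed overflow. The true value -34 − 61 = -95 lies outside [-64, 63].

33; overflow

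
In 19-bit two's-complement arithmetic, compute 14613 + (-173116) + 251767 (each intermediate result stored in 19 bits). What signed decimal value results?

14613 + (-173116) = -158503 (1011001010011011001)
-158503 + 251767 = 93264 (0010110110001010000)

93264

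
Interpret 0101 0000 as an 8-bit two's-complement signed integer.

80

MSB is 0, so the value is non-negative: 01010000 = 80.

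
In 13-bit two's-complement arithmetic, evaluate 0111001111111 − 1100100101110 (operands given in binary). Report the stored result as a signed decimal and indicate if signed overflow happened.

-2735; overflow

0111001111111 = 3711 (signed)
1100100101110 = -1746 (signed)
Subtract via negate-and-add: invert 1100100101110 + 1 = 0011011010010 (i.e. 1746).
  0111001111111
+ 0011011010010
= 1010101010001
Result 1010101010001: MSB = 1 → 5457 − 8192 = -2735.
Both addends (after negating the subtrahend) are non-negative but the stored result is negative: signed overflow. The true value 3711 − (-1746) = 5457 lies outside [-4096, 4095].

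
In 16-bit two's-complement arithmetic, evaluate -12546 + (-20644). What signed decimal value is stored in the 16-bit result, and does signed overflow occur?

32346; overflow

-12546 → 1100111011111110
-20644 → 1010111101011100
  1100111011111110
+ 1010111101011100
= 0111111001011010  (discard carry-out 1)
Result 0111111001011010: MSB = 0 → value 32346.
Both addends are negative but the stored result is non-negative: signed overflow. The true value -12546 + (-20644) = -33190 lies outside [-32768, 32767].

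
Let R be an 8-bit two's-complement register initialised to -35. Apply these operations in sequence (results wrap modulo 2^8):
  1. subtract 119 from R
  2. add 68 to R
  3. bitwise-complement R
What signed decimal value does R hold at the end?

85

Start: R = -35 = 11011101.
R = -35 − 119 = -154; wraps to 102 = 01100110
R = 102 + 68 = 170; wraps to -86 = 10101010
R = NOT 10101010 = 01010101 = 85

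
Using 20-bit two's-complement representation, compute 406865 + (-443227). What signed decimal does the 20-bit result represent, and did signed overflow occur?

-36362; no overflow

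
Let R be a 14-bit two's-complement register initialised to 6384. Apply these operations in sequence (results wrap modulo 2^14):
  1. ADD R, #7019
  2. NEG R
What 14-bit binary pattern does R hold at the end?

00101110100101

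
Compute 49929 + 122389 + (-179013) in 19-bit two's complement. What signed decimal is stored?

-6695

49929 + 122389 = 172318 (0101010000100011110)
172318 + (-179013) = -6695 (1111110010111011001)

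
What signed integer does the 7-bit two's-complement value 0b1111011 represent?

MSB is 1, so the value is negative.
Unsigned reading: 123. Subtract 2^7 = 128: 123 − 128 = -5.

-5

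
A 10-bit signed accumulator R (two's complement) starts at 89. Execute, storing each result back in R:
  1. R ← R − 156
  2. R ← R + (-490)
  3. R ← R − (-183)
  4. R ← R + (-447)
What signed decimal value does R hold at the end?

203

Start: R = 89 = 0001011001.
R = 89 − 156 = -67 = 1110111101
R = -67 + (-490) = -557; wraps to 467 = 0111010011
R = 467 − (-183) = 650; wraps to -374 = 1010001010
R = -374 + (-447) = -821; wraps to 203 = 0011001011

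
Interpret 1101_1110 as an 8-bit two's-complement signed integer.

-34

MSB is 1, so the value is negative.
Unsigned reading: 222. Subtract 2^8 = 256: 222 − 256 = -34.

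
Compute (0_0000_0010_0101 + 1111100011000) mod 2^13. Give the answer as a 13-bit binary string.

1111100111101

  0000000100101
+ 1111100011000
= 1111100111101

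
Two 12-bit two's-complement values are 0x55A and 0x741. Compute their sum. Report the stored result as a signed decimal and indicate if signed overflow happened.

-869; overflow

0x55A = 010101011010 = 1370 (signed)
0x741 = 011101000001 = 1857 (signed)
  010101011010
+ 011101000001
= 110010011011
Result 110010011011: MSB = 1 → 3227 − 4096 = -869.
Both addends are non-negative but the stored result is negative: signed overflow. The true value 1370 + 1857 = 3227 lies outside [-2048, 2047].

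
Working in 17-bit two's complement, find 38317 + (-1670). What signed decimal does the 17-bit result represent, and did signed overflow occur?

38317 → 01001010110101101
-1670 → 11111100101111010
  01001010110101101
+ 11111100101111010
= 01000111100100111  (discard carry-out 1)
Result 01000111100100111: MSB = 0 → value 36647.
Addends have opposite signs, so signed overflow cannot occur.

36647; no overflow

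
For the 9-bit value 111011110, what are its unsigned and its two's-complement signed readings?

Unsigned: 111011110 = 478.
Signed: MSB=1 → 478 − 512 = -34.

unsigned = 478, signed = -34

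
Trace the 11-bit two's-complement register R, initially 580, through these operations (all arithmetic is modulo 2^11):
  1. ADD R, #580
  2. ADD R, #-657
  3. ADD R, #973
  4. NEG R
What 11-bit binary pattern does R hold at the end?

01000111100

Start: R = 580 = 01001000100.
R = 580 + 580 = 1160; wraps to -888 = 10010001000
R = -888 + (-657) = -1545; wraps to 503 = 00111110111
R = 503 + 973 = 1476; wraps to -572 = 10111000100
R = −(-572) = 572 = 01000111100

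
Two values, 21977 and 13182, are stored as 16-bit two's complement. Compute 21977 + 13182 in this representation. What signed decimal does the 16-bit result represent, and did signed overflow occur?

21977 → 0101010111011001
13182 → 0011001101111110
  0101010111011001
+ 0011001101111110
= 1000100101010111
Result 1000100101010111: MSB = 1 → 35159 − 65536 = -30377.
Both addends are non-negative but the stored result is negative: signed overflow. The true value 21977 + 13182 = 35159 lies outside [-32768, 32767].

-30377; overflow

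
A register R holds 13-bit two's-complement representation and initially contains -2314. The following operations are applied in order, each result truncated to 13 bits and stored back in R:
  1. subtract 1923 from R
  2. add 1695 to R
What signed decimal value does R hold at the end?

Start: R = -2314 = 1011011110110.
R = -2314 − 1923 = -4237; wraps to 3955 = 0111101110011
R = 3955 + 1695 = 5650; wraps to -2542 = 1011000010010

-2542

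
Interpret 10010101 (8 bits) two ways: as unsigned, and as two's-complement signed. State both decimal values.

unsigned = 149, signed = -107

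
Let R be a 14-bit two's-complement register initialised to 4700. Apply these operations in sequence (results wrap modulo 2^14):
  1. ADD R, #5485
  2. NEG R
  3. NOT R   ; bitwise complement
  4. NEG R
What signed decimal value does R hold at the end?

6200

Start: R = 4700 = 01001001011100.
R = 4700 + 5485 = 10185; wraps to -6199 = 10011111001001
R = −(-6199) = 6199 = 01100000110111
R = NOT 01100000110111 = 10011111001000 = -6200
R = −(-6200) = 6200 = 01100000111000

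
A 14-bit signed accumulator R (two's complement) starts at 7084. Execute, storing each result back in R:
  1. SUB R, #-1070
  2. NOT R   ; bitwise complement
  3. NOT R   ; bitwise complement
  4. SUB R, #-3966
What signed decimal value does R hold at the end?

-4264

Start: R = 7084 = 01101110101100.
R = 7084 − (-1070) = 8154 = 01111111011010
R = NOT 01111111011010 = 10000000100101 = -8155
R = NOT 10000000100101 = 01111111011010 = 8154
R = 8154 − (-3966) = 12120; wraps to -4264 = 10111101011000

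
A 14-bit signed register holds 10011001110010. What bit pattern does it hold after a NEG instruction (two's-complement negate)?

01100110001110

Invert: 01100110001101. Add 1: 01100110001110.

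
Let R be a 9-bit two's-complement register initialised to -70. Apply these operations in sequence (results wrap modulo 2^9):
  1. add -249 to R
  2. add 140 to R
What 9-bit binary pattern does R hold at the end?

101001101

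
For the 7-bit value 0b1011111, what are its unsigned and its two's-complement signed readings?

unsigned = 95, signed = -33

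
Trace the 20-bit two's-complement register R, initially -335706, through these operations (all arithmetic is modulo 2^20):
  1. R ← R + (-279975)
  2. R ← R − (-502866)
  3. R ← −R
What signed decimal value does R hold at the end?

112815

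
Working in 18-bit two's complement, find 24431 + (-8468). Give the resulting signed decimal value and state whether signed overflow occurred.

15963; no overflow

24431 → 000101111101101111
-8468 → 111101111011101100
  000101111101101111
+ 111101111011101100
= 000011111001011011  (discard carry-out 1)
Result 000011111001011011: MSB = 0 → value 15963.
Addends have opposite signs, so signed overflow cannot occur.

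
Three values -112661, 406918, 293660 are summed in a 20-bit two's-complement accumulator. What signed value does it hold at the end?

-460659

-112661 + 406918 = 294257 (01000111110101110001)
294257 + 293660 = 587917 → wraps to -460659 (10001111100010001101)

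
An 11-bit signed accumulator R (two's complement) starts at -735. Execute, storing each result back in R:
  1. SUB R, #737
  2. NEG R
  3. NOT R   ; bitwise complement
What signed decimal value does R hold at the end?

575

Start: R = -735 = 10100100001.
R = -735 − 737 = -1472; wraps to 576 = 01001000000
R = −(576) = -576 = 10111000000
R = NOT 10111000000 = 01000111111 = 575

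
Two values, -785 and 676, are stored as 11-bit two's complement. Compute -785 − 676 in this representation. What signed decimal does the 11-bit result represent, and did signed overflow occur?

587; overflow

-785 → 10011101111
676 → 01010100100
Subtract via negate-and-add: invert 01010100100 + 1 = 10101011100 (i.e. -676).
  10011101111
+ 10101011100
= 01001001011  (discard carry-out 1)
Result 01001001011: MSB = 0 → value 587.
Both addends (after negating the subtrahend) are negative but the stored result is non-negative: signed overflow. The true value -785 − 676 = -1461 lies outside [-1024, 1023].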